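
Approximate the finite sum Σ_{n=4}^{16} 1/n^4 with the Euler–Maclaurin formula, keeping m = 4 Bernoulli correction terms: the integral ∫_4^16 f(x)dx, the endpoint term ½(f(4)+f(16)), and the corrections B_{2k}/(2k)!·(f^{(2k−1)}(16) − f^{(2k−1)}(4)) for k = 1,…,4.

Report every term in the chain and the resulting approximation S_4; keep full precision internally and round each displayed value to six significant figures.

S_4 ≈ 0.00740347

The integral term ∫_4^16 1/x^4 dx = 0.00512695.
Endpoint term: (f(4) + f(16))/2 = (0.00390625 + 1.52588e-05)/2 = 0.00196075.
Integral + boundary = 0.00708771.
Correction k=1: B_{2}/2! · (f^{(1)}(16) − f^{(1)}(4)) = 1/12 · (-3.81470e-06 − (-0.00390625)) = 0.000325203.
Partial sum through k=1: 0.00741291.
Correction k=2: B_{4}/4! · (f^{(3)}(16) − f^{(3)}(4)) = −1/720 · (-4.47035e-07 − (-0.00732422)) = -1.01719e-05.
Partial sum through k=2: 0.00740274.
Correction k=3: B_{6}/6! · (f^{(5)}(16) − f^{(5)}(4)) = 1/30240 · (-9.77889e-08 − (-0.0256348)) = 8.47707e-07.
Partial sum through k=3: 0.00740359.
Correction k=4: B_{8}/8! · (f^{(7)}(16) − f^{(7)}(4)) = −1/1209600 · (-3.43789e-08 − (-0.144196)) = -1.19209e-07.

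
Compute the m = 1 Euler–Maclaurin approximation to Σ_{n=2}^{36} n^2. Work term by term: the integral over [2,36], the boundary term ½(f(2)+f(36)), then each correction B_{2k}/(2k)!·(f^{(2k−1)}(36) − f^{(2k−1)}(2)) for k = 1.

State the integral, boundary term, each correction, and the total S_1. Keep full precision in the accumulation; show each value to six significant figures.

∫_2^36 x^2 dx evaluates to 15549.3.
Endpoint term: (f(2) + f(36))/2 = (4.00000 + 1296.00)/2 = 650.000.
Integral + boundary = 16199.3.
Correction k=1: B_{2}/2! · (f^{(1)}(36) − f^{(1)}(2)) = 1/12 · (72.0000 − 4.00000) = 5.66667.

S_1 ≈ 16205.0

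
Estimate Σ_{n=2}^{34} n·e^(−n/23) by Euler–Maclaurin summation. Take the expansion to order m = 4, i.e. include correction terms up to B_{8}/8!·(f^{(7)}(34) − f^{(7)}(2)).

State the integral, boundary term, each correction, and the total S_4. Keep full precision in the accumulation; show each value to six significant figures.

S_4 ≈ 232.874

The integral term ∫_2^34 x·e^(−x/23) dx = 228.160.
½[f(2) + f(34)] = ½[1.83343 + 7.75315] = 4.79329.
Running total after boundary: 232.953.
k=1: B_{2}/(2)! × [f^{(1)}(34) − f^{(1)}(2)] = 1/12 × (-0.109060 − 0.837002) = -0.0788385.
After k=1: 232.874.
k=2: B_{4}/(4)! × [f^{(3)}(34) − f^{(3)}(2)] = −1/720 × (0.000655970 − 0.00504808) = 6.10016e-06.
After k=2: 232.874.
k=3: B_{6}/(6)! × [f^{(5)}(34) − f^{(5)}(2)] = 1/30240 × (2.86976e-06 − 1.60944e-05) = -4.37322e-10.
After k=3: 232.874.
k=4: B_{8}/(8)! × [f^{(7)}(34) − f^{(7)}(2)] = −1/1209600 × (8.50567e-09 − 4.28092e-08) = 2.83594e-14.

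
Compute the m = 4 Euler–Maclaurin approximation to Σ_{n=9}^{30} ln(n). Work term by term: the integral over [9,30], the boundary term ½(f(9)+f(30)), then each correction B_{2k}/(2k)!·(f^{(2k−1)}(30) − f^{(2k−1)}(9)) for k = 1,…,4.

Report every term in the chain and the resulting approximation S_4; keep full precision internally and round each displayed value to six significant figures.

S_4 ≈ 64.0536

Integral: ∫_9^30 ln(x) dx = 61.2609.
Endpoint term: (f(9) + f(30))/2 = (2.19722 + 3.40120)/2 = 2.79921.
Integral + boundary = 64.0601.
Order-1 term: 1/12 · (0.0333333 − 0.111111) = -0.00648148.
Partial sum through k=1: 64.0536.
Order-2 term: −1/720 · (7.40741e-05 − 0.00274348) = 3.70751e-06.
Partial sum through k=2: 64.0536.
Order-3 term: 1/30240 · (9.87654e-07 − 0.000406442) = -1.34079e-08.
Partial sum through k=3: 64.0536.
Order-4 term: −1/1209600 · (3.29218e-08 − 0.000150534) = 1.24422e-10.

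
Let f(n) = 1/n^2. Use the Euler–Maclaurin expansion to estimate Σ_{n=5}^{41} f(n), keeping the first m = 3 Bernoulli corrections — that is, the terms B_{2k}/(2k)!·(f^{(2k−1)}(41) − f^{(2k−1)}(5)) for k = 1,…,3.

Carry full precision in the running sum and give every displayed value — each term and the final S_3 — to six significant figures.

S_3 ≈ 0.197228

Integral: ∫_5^41 1/x^2 dx = 0.175610.
Boundary: ½(f(5) + f(41)) = ½(0.0400000 + 0.000594884) = 0.0202974.
So far: 0.195907.
Order-1 term: 1/12 · (-2.90187e-05 − (-0.0160000)) = 0.00133092.
Partial sum through k=1: 0.197238.
Order-2 term: −1/720 · (-2.07153e-07 − (-0.00768000)) = -1.06664e-05.
Partial sum through k=2: 0.197227.
Order-3 term: 1/30240 · (-3.69697e-09 − (-0.00921600)) = 3.04762e-07.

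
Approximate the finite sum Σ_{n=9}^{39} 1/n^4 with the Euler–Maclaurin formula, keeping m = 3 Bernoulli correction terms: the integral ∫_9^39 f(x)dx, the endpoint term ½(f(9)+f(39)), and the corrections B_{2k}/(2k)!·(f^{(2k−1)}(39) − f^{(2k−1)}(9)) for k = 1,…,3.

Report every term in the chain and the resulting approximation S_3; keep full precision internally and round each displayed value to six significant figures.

The integral term ∫_9^39 1/x^4 dx = 0.000451628.
½[f(9) + f(39)] = ½[0.000152416 + 4.32257e-07] = 7.64240e-05.
Integral + boundary = 0.000528052.
Order-1 term: 1/12 · (-4.43340e-08 − (-6.77404e-05)) = 5.64133e-06.
Running total after k=1: 0.000533693.
Order-2 term: −1/720 · (-8.74438e-10 − (-2.50890e-05)) = -3.48446e-08.
Running total after k=2: 0.000533659.
Order-3 term: 1/30240 · (-3.21950e-11 − (-1.73455e-05)) = 5.73593e-10.

S_3 ≈ 0.000533659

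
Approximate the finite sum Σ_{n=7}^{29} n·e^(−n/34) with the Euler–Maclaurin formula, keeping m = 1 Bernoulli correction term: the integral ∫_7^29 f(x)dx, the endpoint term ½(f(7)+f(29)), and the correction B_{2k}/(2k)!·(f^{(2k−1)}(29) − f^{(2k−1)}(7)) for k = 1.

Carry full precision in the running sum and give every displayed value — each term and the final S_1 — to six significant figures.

S_1 ≈ 230.762

∫_7^29 x·e^(−x/34) dx evaluates to 221.783.
½[f(7) + f(29)] = ½[5.69750 + 12.3586] = 9.02807.
Running total after boundary: 230.811.
Order-1 term: 1/12 · (0.0626705 − 0.646355) = -0.0486404.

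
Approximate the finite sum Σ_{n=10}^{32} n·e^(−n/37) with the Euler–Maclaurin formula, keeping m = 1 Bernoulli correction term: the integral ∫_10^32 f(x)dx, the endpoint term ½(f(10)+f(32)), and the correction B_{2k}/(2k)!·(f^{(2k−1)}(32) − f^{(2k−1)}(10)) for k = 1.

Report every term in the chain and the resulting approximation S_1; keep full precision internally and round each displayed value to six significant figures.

S_1 ≈ 262.580

∫_10^32 x·e^(−x/37) dx evaluates to 252.068.
½[f(10) + f(32)] = ½[7.63173 + 13.4755] = 10.5536.
So far: 262.622.
Correction k=1: B_{2}/2! · (f^{(1)}(32) − f^{(1)}(10)) = 1/12 · (0.0569065 − 0.556910) = -0.0416670.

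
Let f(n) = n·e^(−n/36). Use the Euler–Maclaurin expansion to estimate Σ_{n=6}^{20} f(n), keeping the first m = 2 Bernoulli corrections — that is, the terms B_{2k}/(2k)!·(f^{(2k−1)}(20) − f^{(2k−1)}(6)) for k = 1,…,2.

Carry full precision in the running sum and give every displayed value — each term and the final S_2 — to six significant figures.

Integral: ∫_6^20 x·e^(−x/36) dx = 123.193.
Endpoint term: (f(6) + f(20))/2 = (5.07889 + 11.4751)/2 = 8.27698.
Integral + boundary = 131.470.
Correction k=1: B_{2}/2! · (f^{(1)}(20) − f^{(1)}(6)) = 1/12 · (0.255002 − 0.705401) = -0.0375333.
After k=1: 131.433.
Correction k=2: B_{4}/4! · (f^{(3)}(20) − f^{(3)}(6)) = −1/720 · (0.00108218 − 0.00185059) = 1.06723e-06.

S_2 ≈ 131.433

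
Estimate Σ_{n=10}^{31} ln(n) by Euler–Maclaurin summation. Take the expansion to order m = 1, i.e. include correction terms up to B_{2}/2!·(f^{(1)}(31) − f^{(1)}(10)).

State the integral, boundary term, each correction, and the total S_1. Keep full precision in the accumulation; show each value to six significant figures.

S_1 ≈ 65.2904

Integral: ∫_10^31 ln(x) dx = 62.4278.
Boundary: ½(f(10) + f(31)) = ½(2.30259 + 3.43399) = 2.86829.
So far: 65.2960.
Correction k=1: B_{2}/2! · (f^{(1)}(31) − f^{(1)}(10)) = 1/12 · (0.0322581 − 0.100000) = -0.00564516.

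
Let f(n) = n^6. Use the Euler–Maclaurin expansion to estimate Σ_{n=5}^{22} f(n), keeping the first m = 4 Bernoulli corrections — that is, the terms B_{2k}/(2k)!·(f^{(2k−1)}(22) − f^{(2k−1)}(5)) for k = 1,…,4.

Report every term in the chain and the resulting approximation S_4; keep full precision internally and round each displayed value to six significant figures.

S_4 ≈ 4.15597e+08

∫_5^22 x^6 dx evaluates to 3.56326e+08.
Boundary: ½(f(5) + f(22)) = ½(15625.0 + 1.13380e+08) = 5.66978e+07.
Integral + boundary = 4.13023e+08.
Correction k=1: B_{2}/2! · (f^{(1)}(22) − f^{(1)}(5)) = 1/12 · (3.09218e+07 − 18750.0) = 2.57525e+06.
Partial sum through k=1: 4.15599e+08.
Correction k=2: B_{4}/4! · (f^{(3)}(22) − f^{(3)}(5)) = −1/720 · (1.27776e+06 − 15000.0) = -1753.83.
Partial sum through k=2: 4.15597e+08.
Correction k=3: B_{6}/6! · (f^{(5)}(22) − f^{(5)}(5)) = 1/30240 · (15840.0 − 3600.00) = 0.404762.
Partial sum through k=3: 4.15597e+08.
Correction k=4: B_{8}/8! · (f^{(7)}(22) − f^{(7)}(5)) = −1/1209600 · (0.00000 − 0.00000) = 0.00000.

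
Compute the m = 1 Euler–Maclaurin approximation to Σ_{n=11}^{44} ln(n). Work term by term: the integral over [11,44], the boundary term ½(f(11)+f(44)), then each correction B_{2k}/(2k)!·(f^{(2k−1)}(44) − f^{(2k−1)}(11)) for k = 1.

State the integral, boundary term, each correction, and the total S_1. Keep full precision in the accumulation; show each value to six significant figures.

Integral: ∫_11^44 ln(x) dx = 107.127.
Endpoint term: (f(11) + f(44))/2 = (2.39790 + 3.78419)/2 = 3.09104.
So far: 110.219.
k=1: B_{2}/(2)! × [f^{(1)}(44) − f^{(1)}(11)] = 1/12 × (0.0227273 − 0.0909091) = -0.00568182.

S_1 ≈ 110.213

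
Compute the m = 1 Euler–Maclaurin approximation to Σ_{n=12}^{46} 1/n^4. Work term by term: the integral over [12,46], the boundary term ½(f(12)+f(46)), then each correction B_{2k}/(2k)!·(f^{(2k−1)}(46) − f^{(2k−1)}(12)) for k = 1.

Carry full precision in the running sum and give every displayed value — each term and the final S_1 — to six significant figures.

S_1 ≈ 0.000215039

∫_12^46 1/x^4 dx evaluates to 0.000189477.
Endpoint term: (f(12) + f(46))/2 = (4.82253e-05 + 2.23341e-07)/2 = 2.42243e-05.
So far: 0.000213701.
Order-1 term: 1/12 · (-1.94210e-08 − (-1.60751e-05)) = 1.33797e-06.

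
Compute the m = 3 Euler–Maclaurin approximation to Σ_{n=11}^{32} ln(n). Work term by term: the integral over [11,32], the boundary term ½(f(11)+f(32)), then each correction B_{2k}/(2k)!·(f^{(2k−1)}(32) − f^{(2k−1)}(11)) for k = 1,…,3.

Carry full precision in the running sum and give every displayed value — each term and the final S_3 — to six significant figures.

Integral: ∫_11^32 ln(x) dx = 63.5267.
Boundary: ½(f(11) + f(32)) = ½(2.39790 + 3.46574) = 2.93182.
Running total after boundary: 66.4585.
Order-1 term: 1/12 · (0.0312500 − 0.0909091) = -0.00497159.
After k=1: 66.4535.
Order-2 term: −1/720 · (6.10352e-05 − 0.00150263) = 2.00221e-06.
After k=2: 66.4535.
Order-3 term: 1/30240 · (7.15256e-07 − 0.000149021) = -4.90429e-09.

S_3 ≈ 66.4535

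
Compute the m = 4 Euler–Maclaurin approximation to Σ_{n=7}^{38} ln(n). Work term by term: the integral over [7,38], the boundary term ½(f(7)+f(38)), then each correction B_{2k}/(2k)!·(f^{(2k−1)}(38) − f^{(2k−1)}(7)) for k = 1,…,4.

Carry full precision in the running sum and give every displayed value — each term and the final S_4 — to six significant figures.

S_4 ≈ 96.3889

The integral term ∫_7^38 ln(x) dx = 93.6069.
Boundary: ½(f(7) + f(38)) = ½(1.94591 + 3.63759) = 2.79175.
Running total after boundary: 96.3987.
Order-1 term: 1/12 · (0.0263158 − 0.142857) = -0.00971178.
Running total after k=1: 96.3889.
Order-2 term: −1/720 · (3.64485e-05 − 0.00583090) = 8.04785e-06.
Running total after k=2: 96.3889.
Order-3 term: 1/30240 · (3.02896e-07 − 0.00142798) = -4.72114e-08.
Running total after k=3: 96.3889.
Order-4 term: −1/1209600 · (6.29285e-09 − 0.000874271) = 7.22772e-10.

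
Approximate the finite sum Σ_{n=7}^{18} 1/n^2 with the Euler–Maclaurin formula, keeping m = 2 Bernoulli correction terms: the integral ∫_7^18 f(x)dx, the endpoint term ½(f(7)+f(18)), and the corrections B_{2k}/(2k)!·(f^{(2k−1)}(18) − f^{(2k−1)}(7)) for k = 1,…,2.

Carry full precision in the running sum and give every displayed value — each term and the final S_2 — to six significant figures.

S_2 ≈ 0.0995042

∫_7^18 1/x^2 dx evaluates to 0.0873016.
½[f(7) + f(18)] = ½[0.0204082 + 0.00308642] = 0.0117473.
So far: 0.0990489.
Order-1 term: 1/12 · (-0.000342936 − (-0.00583090)) = 0.000457331.
Partial sum through k=1: 0.0995062.
Order-2 term: −1/720 · (-1.27013e-05 − (-0.00142798)) = -1.96566e-06.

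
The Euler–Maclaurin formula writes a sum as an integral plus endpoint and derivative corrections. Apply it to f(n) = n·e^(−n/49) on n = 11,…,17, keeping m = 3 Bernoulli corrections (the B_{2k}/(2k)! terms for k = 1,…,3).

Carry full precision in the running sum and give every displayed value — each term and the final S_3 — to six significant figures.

S_3 ≈ 73.2765

∫_11^17 x·e^(−x/49) dx evaluates to 62.8874.
½[f(11) + f(17)] = ½[8.78816 + 12.0164] = 10.4023.
Running total after boundary: 73.2897.
Correction k=1: B_{2}/2! · (f^{(1)}(17) − f^{(1)}(11)) = 1/12 · (0.461615 − 0.619574) = -0.0131632.
Running total after k=1: 73.2765.
Correction k=2: B_{4}/4! · (f^{(3)}(17) − f^{(3)}(11)) = −1/720 · (0.000781055 − 0.000923541) = 1.97897e-07.
Running total after k=2: 73.2765.
Correction k=3: B_{6}/6! · (f^{(5)}(17) − f^{(5)}(11)) = 1/30240 · (5.70533e-07 − 6.61821e-07) = -3.01879e-12.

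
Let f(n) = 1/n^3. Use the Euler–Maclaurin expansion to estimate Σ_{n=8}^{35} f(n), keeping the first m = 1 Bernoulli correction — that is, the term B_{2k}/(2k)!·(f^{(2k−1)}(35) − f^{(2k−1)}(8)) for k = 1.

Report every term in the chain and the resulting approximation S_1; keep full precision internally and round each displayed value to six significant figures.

S_1 ≈ 0.00845343

The integral term ∫_8^35 1/x^3 dx = 0.00740434.
Boundary: ½(f(8) + f(35)) = ½(0.00195312 + 2.33236e-05) = 0.000988224.
So far: 0.00839256.
Order-1 term: 1/12 · (-1.99917e-06 − (-0.000732422)) = 6.08686e-05.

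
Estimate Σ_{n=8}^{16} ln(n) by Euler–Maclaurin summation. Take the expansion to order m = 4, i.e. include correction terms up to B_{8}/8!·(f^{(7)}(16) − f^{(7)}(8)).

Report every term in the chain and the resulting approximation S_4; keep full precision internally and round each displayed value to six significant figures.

∫_8^16 ln(x) dx evaluates to 19.7259.
Boundary: ½(f(8) + f(16)) = ½(2.07944 + 2.77259) = 2.42602.
So far: 22.1519.
Correction k=1: B_{2}/2! · (f^{(1)}(16) − f^{(1)}(8)) = 1/12 · (0.0625000 − 0.125000) = -0.00520833.
Running total after k=1: 22.1467.
Correction k=2: B_{4}/4! · (f^{(3)}(16) − f^{(3)}(8)) = −1/720 · (0.000488281 − 0.00390625) = 4.74718e-06.
Running total after k=2: 22.1467.
Correction k=3: B_{6}/6! · (f^{(5)}(16) − f^{(5)}(8)) = 1/30240 · (2.28882e-05 − 0.000732422) = -2.34634e-08.
Running total after k=3: 22.1467.
Correction k=4: B_{8}/8! · (f^{(7)}(16) − f^{(7)}(8)) = −1/1209600 · (2.68221e-06 − 0.000343323) = 2.81614e-10.

S_4 ≈ 22.1467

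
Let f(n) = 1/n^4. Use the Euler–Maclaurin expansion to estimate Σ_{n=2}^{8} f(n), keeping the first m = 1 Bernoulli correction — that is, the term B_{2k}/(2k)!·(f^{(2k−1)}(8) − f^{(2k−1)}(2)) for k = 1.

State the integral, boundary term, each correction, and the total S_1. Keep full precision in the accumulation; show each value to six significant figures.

The integral term ∫_2^8 1/x^4 dx = 0.0410156.
Endpoint term: (f(2) + f(8))/2 = (0.0625000 + 0.000244141)/2 = 0.0313721.
Integral + boundary = 0.0723877.
Order-1 term: 1/12 · (-0.000122070 − (-0.125000)) = 0.0104065.

S_1 ≈ 0.0827942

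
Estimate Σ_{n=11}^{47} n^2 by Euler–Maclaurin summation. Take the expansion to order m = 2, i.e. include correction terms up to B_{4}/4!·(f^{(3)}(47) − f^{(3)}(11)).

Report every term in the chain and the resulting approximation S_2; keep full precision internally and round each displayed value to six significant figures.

S_2 ≈ 35335.0

The integral term ∫_11^47 x^2 dx = 34164.0.
Boundary: ½(f(11) + f(47)) = ½(121.000 + 2209.00) = 1165.00.
So far: 35329.0.
k=1: B_{2}/(2)! × [f^{(1)}(47) − f^{(1)}(11)] = 1/12 × (94.0000 − 22.0000) = 6.00000.
After k=1: 35335.0.
k=2: B_{4}/(4)! × [f^{(3)}(47) − f^{(3)}(11)] = −1/720 × (0.00000 − 0.00000) = 0.00000.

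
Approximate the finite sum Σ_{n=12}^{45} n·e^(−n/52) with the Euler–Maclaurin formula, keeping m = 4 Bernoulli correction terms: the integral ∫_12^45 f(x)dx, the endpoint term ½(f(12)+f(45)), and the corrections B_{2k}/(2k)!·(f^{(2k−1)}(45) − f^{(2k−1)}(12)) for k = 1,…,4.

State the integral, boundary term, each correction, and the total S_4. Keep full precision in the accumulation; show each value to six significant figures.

The integral term ∫_12^45 x·e^(−x/52) dx = 519.207.
½[f(12) + f(45)] = ½[9.52707 + 18.9400] = 14.2336.
Running total after boundary: 533.441.
Correction k=1: B_{2}/2! · (f^{(1)}(45) − f^{(1)}(12)) = 1/12 · (0.0566582 − 0.610710) = -0.0461710.
Partial sum through k=1: 533.395.
Correction k=2: B_{4}/4! · (f^{(3)}(45) − f^{(3)}(12)) = −1/720 · (0.000332262 − 0.000813075) = 6.67795e-07.
Partial sum through k=2: 533.395.
Correction k=3: B_{6}/6! · (f^{(5)}(45) − f^{(5)}(12)) = 1/30240 · (2.38007e-07 − 5.17861e-07) = -9.25442e-12.
Partial sum through k=3: 533.395.
Correction k=4: B_{8}/8! · (f^{(7)}(45) − f^{(7)}(12)) = −1/1209600 · (1.30598e-10 − 2.71830e-10) = 1.16760e-16.

S_4 ≈ 533.395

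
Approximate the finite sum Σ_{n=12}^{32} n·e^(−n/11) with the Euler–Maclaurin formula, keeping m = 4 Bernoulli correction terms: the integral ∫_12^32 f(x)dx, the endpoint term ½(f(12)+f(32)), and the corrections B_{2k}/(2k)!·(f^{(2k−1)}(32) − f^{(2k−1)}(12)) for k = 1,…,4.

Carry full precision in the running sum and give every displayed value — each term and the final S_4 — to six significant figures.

∫_12^32 x·e^(−x/11) dx evaluates to 59.1950.
½[f(12) + f(32)] = ½[4.03093 + 1.74481] = 2.88787.
Running total after boundary: 62.0829.
Correction k=1: B_{2}/2! · (f^{(1)}(32) − f^{(1)}(12)) = 1/12 · (-0.104094 − (-0.0305374)) = -0.00612970.
After k=1: 62.0768.
Correction k=2: B_{4}/4! · (f^{(3)}(32) − f^{(3)}(12)) = −1/720 · (4.09656e-05 − 0.00529987) = 7.30404e-06.
After k=2: 62.0768.
Correction k=3: B_{6}/6! · (f^{(5)}(32) − f^{(5)}(12)) = 1/30240 · (7.78686e-06 − 8.96869e-05) = -2.70834e-09.
After k=3: 62.0768.
Correction k=4: B_{8}/8! · (f^{(7)}(32) − f^{(7)}(12)) = −1/1209600 · (1.25910e-07 − 1.12044e-06) = 8.22197e-13.

S_4 ≈ 62.0768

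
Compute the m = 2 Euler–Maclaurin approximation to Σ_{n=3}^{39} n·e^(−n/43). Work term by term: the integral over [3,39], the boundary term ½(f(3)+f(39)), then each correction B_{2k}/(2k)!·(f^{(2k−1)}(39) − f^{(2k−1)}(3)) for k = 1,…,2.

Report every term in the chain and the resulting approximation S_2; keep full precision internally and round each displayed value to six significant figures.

∫_3^39 x·e^(−x/43) dx evaluates to 421.106.
½[f(3) + f(39)] = ½[2.79783 + 15.7460] = 9.27190.
So far: 430.378.
Correction k=1: B_{2}/2! · (f^{(1)}(39) − f^{(1)}(3)) = 1/12 · (0.0375575 − 0.867545) = -0.0691656.
Running total after k=1: 430.309.
Correction k=2: B_{4}/4! · (f^{(3)}(39) − f^{(3)}(3)) = −1/720 · (0.000457027 − 0.00147797) = 1.41798e-06.

S_2 ≈ 430.309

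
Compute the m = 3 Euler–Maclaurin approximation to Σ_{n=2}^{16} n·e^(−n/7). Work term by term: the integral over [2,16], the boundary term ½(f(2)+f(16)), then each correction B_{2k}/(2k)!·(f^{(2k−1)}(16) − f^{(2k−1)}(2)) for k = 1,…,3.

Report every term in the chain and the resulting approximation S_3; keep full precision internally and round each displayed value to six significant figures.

S_3 ≈ 32.4787

∫_2^16 x·e^(−x/7) dx evaluates to 30.9691.
Endpoint term: (f(2) + f(16))/2 = (1.50295 + 1.62722)/2 = 1.56509.
Running total after boundary: 32.5342.
Order-1 term: 1/12 · (-0.130759 − 0.536769) = -0.0556274.
After k=1: 32.4786.
Order-2 term: −1/720 · (0.00148253 − 0.0416270) = 5.57562e-05.
After k=2: 32.4787.
Order-3 term: 1/30240 · (0.000114972 − 0.00147550) = -4.49911e-08.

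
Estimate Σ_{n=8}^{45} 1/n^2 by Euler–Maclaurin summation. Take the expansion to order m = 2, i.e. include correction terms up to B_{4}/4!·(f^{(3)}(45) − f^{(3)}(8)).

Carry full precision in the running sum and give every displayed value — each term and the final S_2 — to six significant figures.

S_2 ≈ 0.111160

The integral term ∫_8^45 1/x^2 dx = 0.102778.
Boundary: ½(f(8) + f(45)) = ½(0.0156250 + 0.000493827) = 0.00805941.
Integral + boundary = 0.110837.
Order-1 term: 1/12 · (-2.19479e-05 − (-0.00390625)) = 0.000323692.
Partial sum through k=1: 0.111161.
Order-2 term: −1/720 · (-1.30061e-07 − (-0.000732422)) = -1.01707e-06.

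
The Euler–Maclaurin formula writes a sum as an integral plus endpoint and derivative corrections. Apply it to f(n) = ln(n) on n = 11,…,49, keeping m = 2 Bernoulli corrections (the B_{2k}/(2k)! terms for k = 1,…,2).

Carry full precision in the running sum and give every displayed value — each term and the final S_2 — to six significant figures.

S_2 ≈ 129.461

∫_11^49 ln(x) dx evaluates to 126.322.
½[f(11) + f(49)] = ½[2.39790 + 3.89182] = 3.14486.
So far: 129.467.
k=1: B_{2}/(2)! × [f^{(1)}(49) − f^{(1)}(11)] = 1/12 × (0.0204082 − 0.0909091) = -0.00587508.
After k=1: 129.461.
k=2: B_{4}/(4)! × [f^{(3)}(49) − f^{(3)}(11)] = −1/720 × (1.69997e-05 − 0.00150263) = 2.06337e-06.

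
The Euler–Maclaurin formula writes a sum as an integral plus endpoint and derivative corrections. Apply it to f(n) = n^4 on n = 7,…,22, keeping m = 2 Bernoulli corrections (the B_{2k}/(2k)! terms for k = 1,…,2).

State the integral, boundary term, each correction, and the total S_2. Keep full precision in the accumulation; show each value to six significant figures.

Integral: ∫_7^22 x^4 dx = 1.02736e+06.
Boundary: ½(f(7) + f(22)) = ½(2401.00 + 234256) = 118328.
So far: 1.14569e+06.
Correction k=1: B_{2}/2! · (f^{(1)}(22) − f^{(1)}(7)) = 1/12 · (42592.0 − 1372.00) = 3435.00.
Running total after k=1: 1.14913e+06.
Correction k=2: B_{4}/4! · (f^{(3)}(22) − f^{(3)}(7)) = −1/720 · (528.000 − 168.000) = -0.500000.

S_2 ≈ 1.14913e+06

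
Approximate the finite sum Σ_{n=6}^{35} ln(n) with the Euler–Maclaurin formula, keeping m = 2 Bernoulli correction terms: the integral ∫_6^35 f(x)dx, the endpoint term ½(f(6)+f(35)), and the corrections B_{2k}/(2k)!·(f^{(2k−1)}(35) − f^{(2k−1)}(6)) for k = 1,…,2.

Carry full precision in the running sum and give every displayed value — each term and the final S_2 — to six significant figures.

∫_6^35 ln(x) dx evaluates to 84.6866.
½[f(6) + f(35)] = ½[1.79176 + 3.55535] = 2.67355.
Running total after boundary: 87.3602.
Correction k=1: B_{2}/2! · (f^{(1)}(35) − f^{(1)}(6)) = 1/12 · (0.0285714 − 0.166667) = -0.0115079.
Running total after k=1: 87.3487.
Correction k=2: B_{4}/4! · (f^{(3)}(35) − f^{(3)}(6)) = −1/720 · (4.66472e-05 − 0.00925926) = 1.27953e-05.

S_2 ≈ 87.3487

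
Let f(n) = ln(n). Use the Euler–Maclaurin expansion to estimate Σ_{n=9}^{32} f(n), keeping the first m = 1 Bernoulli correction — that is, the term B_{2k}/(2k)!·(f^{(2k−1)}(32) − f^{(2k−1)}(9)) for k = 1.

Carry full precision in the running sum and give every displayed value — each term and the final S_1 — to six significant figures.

∫_9^32 ln(x) dx evaluates to 68.1285.
½[f(9) + f(32)] = ½[2.19722 + 3.46574] = 2.83148.
So far: 70.9600.
Correction k=1: B_{2}/2! · (f^{(1)}(32) − f^{(1)}(9)) = 1/12 · (0.0312500 − 0.111111) = -0.00665509.

S_1 ≈ 70.9534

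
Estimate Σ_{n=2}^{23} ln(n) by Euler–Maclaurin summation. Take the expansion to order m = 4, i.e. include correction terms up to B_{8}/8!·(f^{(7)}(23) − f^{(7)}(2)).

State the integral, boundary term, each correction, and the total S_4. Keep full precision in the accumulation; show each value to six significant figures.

S_4 ≈ 51.6067

Integral: ∫_2^23 ln(x) dx = 49.7301.
Boundary: ½(f(2) + f(23)) = ½(0.693147 + 3.13549) = 1.91432.
So far: 51.6444.
Correction k=1: B_{2}/2! · (f^{(1)}(23) − f^{(1)}(2)) = 1/12 · (0.0434783 − 0.500000) = -0.0380435.
Running total after k=1: 51.6063.
Correction k=2: B_{4}/4! · (f^{(3)}(23) − f^{(3)}(2)) = −1/720 · (0.000164379 − 0.250000) = 0.000346994.
Running total after k=2: 51.6067.
Correction k=3: B_{6}/6! · (f^{(5)}(23) − f^{(5)}(2)) = 1/30240 · (3.72883e-06 − 0.750000) = -2.48015e-05.
Running total after k=3: 51.6067.
Correction k=4: B_{8}/8! · (f^{(7)}(23) − f^{(7)}(2)) = −1/1209600 · (2.11465e-07 − 5.62500) = 4.65030e-06.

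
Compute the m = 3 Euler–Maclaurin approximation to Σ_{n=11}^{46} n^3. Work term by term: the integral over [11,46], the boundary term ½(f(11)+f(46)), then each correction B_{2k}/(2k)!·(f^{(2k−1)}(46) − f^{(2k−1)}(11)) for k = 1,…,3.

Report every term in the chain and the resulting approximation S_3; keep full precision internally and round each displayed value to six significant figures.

Integral: ∫_11^46 x^3 dx = 1.11570e+06.
½[f(11) + f(46)] = ½[1331.00 + 97336.0] = 49333.5.
Running total after boundary: 1.16504e+06.
Correction k=1: B_{2}/2! · (f^{(1)}(46) − f^{(1)}(11)) = 1/12 · (6348.00 − 363.000) = 498.750.
Partial sum through k=1: 1.16554e+06.
Correction k=2: B_{4}/4! · (f^{(3)}(46) − f^{(3)}(11)) = −1/720 · (6.00000 − 6.00000) = 0.00000.
Partial sum through k=2: 1.16554e+06.
Correction k=3: B_{6}/6! · (f^{(5)}(46) − f^{(5)}(11)) = 1/30240 · (0.00000 − 0.00000) = 0.00000.

S_3 ≈ 1.16554e+06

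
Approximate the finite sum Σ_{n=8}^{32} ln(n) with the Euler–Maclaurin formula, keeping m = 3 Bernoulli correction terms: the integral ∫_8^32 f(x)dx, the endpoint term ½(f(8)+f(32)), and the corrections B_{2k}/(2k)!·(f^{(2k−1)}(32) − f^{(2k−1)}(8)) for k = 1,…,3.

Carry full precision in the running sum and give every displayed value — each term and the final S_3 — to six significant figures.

The integral term ∫_8^32 ln(x) dx = 70.2680.
Boundary: ½(f(8) + f(32)) = ½(2.07944 + 3.46574) = 2.77259.
So far: 73.0406.
Correction k=1: B_{2}/2! · (f^{(1)}(32) − f^{(1)}(8)) = 1/12 · (0.0312500 − 0.125000) = -0.00781250.
After k=1: 73.0328.
Correction k=2: B_{4}/4! · (f^{(3)}(32) − f^{(3)}(8)) = −1/720 · (6.10352e-05 − 0.00390625) = 5.34058e-06.
After k=2: 73.0328.
Correction k=3: B_{6}/6! · (f^{(5)}(32) − f^{(5)}(8)) = 1/30240 · (7.15256e-07 − 0.000732422) = -2.41966e-08.

S_3 ≈ 73.0328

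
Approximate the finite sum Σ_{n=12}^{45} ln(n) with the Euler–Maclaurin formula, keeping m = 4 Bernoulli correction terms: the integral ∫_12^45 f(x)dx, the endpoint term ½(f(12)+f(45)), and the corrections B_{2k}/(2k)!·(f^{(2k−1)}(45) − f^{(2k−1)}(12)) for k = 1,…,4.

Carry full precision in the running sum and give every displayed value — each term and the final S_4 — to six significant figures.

∫_12^45 ln(x) dx evaluates to 108.481.
Endpoint term: (f(12) + f(45))/2 = (2.48491 + 3.80666)/2 = 3.14578.
So far: 111.627.
k=1: B_{2}/(2)! × [f^{(1)}(45) − f^{(1)}(12)] = 1/12 × (0.0222222 − 0.0833333) = -0.00509259.
Partial sum through k=1: 111.622.
k=2: B_{4}/(4)! × [f^{(3)}(45) − f^{(3)}(12)] = −1/720 × (2.19479e-05 − 0.00115741) = 1.57703e-06.
Partial sum through k=2: 111.622.
k=3: B_{6}/(6)! × [f^{(5)}(45) − f^{(5)}(12)] = 1/30240 × (1.30061e-07 − 9.64506e-05) = -3.18520e-09.
Partial sum through k=3: 111.622.
k=4: B_{8}/(8)! × [f^{(7)}(45) − f^{(7)}(12)] = −1/1209600 × (1.92684e-09 − 2.00939e-05) = 1.66104e-11.

S_4 ≈ 111.622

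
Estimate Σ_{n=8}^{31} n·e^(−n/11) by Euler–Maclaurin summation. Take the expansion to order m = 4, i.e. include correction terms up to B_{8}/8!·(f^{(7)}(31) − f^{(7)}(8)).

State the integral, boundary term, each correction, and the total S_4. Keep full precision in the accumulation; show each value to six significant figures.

S_4 ≈ 76.2444

∫_8^31 x·e^(−x/11) dx evaluates to 73.4060.
Boundary: ½(f(8) + f(31)) = ½(3.86580 + 1.85115) = 2.85847.
Integral + boundary = 76.2645.
k=1: B_{2}/(2)! × [f^{(1)}(31) − f^{(1)}(8)] = 1/12 × (-0.108572 − 0.131789) = -0.0200300.
Running total after k=1: 76.2444.
k=2: B_{4}/(4)! × [f^{(3)}(31) − f^{(3)}(8)] = −1/720 × (8.97286e-05 − 0.00907635) = 1.24814e-05.
Running total after k=2: 76.2444.
k=3: B_{6}/(6)! × [f^{(5)}(31) − f^{(5)}(8)] = 1/30240 × (8.89871e-06 − 0.000141021) = -4.36912e-09.
Running total after k=3: 76.2444.
k=4: B_{8}/(8)! × [f^{(7)}(31) − f^{(7)}(8)] = −1/1209600 × (1.40958e-07 − 1.71100e-06) = 1.29798e-12.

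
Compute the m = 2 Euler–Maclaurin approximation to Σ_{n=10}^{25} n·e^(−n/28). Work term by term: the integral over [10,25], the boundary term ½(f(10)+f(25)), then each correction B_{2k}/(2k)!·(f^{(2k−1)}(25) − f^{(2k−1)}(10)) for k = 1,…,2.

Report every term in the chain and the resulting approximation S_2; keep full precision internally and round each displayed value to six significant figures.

S_2 ≈ 145.360

Integral: ∫_10^25 x·e^(−x/28) dx = 136.777.
Boundary: ½(f(10) + f(25)) = ½(6.99673 + 10.2371) = 8.61691.
Running total after boundary: 145.394.
Correction k=1: B_{2}/2! · (f^{(1)}(25) − f^{(1)}(10)) = 1/12 · (0.0438733 − 0.449789) = -0.0338263.
Partial sum through k=1: 145.360.
Correction k=2: B_{4}/4! · (f^{(3)}(25) − f^{(3)}(10)) = −1/720 · (0.00110056 − 0.00235859) = 1.74726e-06.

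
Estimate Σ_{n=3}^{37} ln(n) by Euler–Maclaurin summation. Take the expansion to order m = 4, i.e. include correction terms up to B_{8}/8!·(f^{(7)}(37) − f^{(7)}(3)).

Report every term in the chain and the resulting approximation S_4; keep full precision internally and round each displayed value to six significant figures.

The integral term ∫_3^37 ln(x) dx = 96.3081.
Endpoint term: (f(3) + f(37))/2 = (1.09861 + 3.61092)/2 = 2.35477.
Integral + boundary = 98.6629.
Order-1 term: 1/12 · (0.0270270 − 0.333333) = -0.0255255.
Running total after k=1: 98.6374.
Order-2 term: −1/720 · (3.94843e-05 − 0.0740741) = 0.000102826.
Running total after k=2: 98.6375.
Order-3 term: 1/30240 · (3.46101e-07 − 0.0987654) = -3.26604e-06.
Running total after k=3: 98.6375.
Order-4 term: −1/1209600 · (7.58439e-09 − 0.329218) = 2.72171e-07.

S_4 ≈ 98.6375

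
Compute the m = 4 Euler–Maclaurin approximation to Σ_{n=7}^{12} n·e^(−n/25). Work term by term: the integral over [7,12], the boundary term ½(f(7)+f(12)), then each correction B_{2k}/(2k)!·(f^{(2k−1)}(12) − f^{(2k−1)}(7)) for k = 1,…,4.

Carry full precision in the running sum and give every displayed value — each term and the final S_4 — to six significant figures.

The integral term ∫_7^12 x·e^(−x/25) dx = 32.2524.
Boundary: ½(f(7) + f(12)) = ½(5.29049 + 7.42540) = 6.35794.
So far: 38.6103.
Order-1 term: 1/12 · (0.321767 − 0.544164) = -0.0185331.
Running total after k=1: 38.5918.
Order-2 term: −1/720 · (0.00249493 − 0.00328917) = 1.10311e-06.
Running total after k=2: 38.5918.
Order-3 term: 1/30240 · (7.16007e-06 − 9.13229e-06) = -6.52189e-11.
Running total after k=3: 38.5918.
Order-4 term: −1/1209600 · (1.65252e-08 − 2.08030e-08) = 3.53659e-15.

S_4 ≈ 38.5918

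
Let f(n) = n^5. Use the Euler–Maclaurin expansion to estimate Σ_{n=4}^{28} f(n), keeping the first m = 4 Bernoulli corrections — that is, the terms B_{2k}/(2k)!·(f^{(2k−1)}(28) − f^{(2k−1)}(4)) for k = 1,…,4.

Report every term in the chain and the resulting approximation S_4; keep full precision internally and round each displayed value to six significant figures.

S_4 ≈ 8.91760e+07

∫_4^28 x^5 dx evaluates to 8.03144e+07.
Boundary: ½(f(4) + f(28)) = ½(1024.00 + 1.72104e+07) = 8.60570e+06.
Integral + boundary = 8.89201e+07.
Order-1 term: 1/12 · (3.07328e+06 − 1280.00) = 256000.
Partial sum through k=1: 8.91761e+07.
Order-2 term: −1/720 · (47040.0 − 960.000) = -64.0000.
Partial sum through k=2: 8.91760e+07.
Order-3 term: 1/30240 · (120.000 − 120.000) = 0.00000.
Partial sum through k=3: 8.91760e+07.
Order-4 term: −1/1209600 · (0.00000 − 0.00000) = 0.00000.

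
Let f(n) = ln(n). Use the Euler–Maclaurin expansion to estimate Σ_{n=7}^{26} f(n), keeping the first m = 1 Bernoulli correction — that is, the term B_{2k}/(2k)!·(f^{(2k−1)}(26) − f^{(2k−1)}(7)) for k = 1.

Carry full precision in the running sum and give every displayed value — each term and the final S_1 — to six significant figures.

S_1 ≈ 54.6824

The integral term ∫_7^26 ln(x) dx = 52.0891.
Endpoint term: (f(7) + f(26))/2 = (1.94591 + 3.25810)/2 = 2.60200.
Running total after boundary: 54.6911.
Correction k=1: B_{2}/2! · (f^{(1)}(26) − f^{(1)}(7)) = 1/12 · (0.0384615 − 0.142857) = -0.00869963.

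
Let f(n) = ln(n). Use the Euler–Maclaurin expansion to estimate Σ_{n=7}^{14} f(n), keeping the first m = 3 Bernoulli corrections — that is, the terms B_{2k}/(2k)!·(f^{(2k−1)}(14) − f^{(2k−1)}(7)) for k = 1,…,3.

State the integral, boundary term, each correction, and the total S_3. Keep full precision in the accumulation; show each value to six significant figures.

S_3 ≈ 18.6120

The integral term ∫_7^14 ln(x) dx = 16.3254.
Endpoint term: (f(7) + f(14))/2 = (1.94591 + 2.63906)/2 = 2.29248.
Running total after boundary: 18.6179.
k=1: B_{2}/(2)! × [f^{(1)}(14) − f^{(1)}(7)] = 1/12 × (0.0714286 − 0.142857) = -0.00595238.
After k=1: 18.6120.
k=2: B_{4}/(4)! × [f^{(3)}(14) − f^{(3)}(7)] = −1/720 × (0.000728863 − 0.00583090) = 7.08617e-06.
After k=2: 18.6120.
k=3: B_{6}/(6)! × [f^{(5)}(14) − f^{(5)}(7)] = 1/30240 × (4.46243e-05 − 0.00142798) = -4.57458e-08.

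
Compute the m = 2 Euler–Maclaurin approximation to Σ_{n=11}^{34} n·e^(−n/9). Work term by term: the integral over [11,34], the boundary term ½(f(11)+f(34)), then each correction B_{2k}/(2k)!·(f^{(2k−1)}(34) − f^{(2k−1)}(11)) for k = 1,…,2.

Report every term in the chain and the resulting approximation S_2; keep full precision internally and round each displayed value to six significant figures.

Integral: ∫_11^34 x·e^(−x/9) dx = 44.1714.
½[f(11) + f(34)] = ½[3.24032 + 0.777698] = 2.00901.
So far: 46.1804.
Order-1 term: 1/12 · (-0.0635374 − (-0.0654611)) = 0.000160306.
Partial sum through k=1: 46.1806.
Order-2 term: −1/720 · (-0.000219635 − 0.00646529) = 9.28462e-06.

S_2 ≈ 46.1806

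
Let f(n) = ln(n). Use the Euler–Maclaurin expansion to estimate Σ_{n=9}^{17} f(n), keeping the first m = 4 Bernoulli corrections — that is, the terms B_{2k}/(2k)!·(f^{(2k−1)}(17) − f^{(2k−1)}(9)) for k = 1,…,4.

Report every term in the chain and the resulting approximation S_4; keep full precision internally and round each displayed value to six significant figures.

∫_9^17 ln(x) dx evaluates to 20.3896.
½[f(9) + f(17)] = ½[2.19722 + 2.83321] = 2.51522.
Running total after boundary: 22.9048.
k=1: B_{2}/(2)! × [f^{(1)}(17) − f^{(1)}(9)] = 1/12 × (0.0588235 − 0.111111) = -0.00435730.
After k=1: 22.9005.
k=2: B_{4}/(4)! × [f^{(3)}(17) − f^{(3)}(9)] = −1/720 × (0.000407083 − 0.00274348) = 3.24500e-06.
After k=2: 22.9005.
k=3: B_{6}/(6)! × [f^{(5)}(17) − f^{(5)}(9)] = 1/30240 × (1.69031e-05 − 0.000406442) = -1.28816e-08.
After k=3: 22.9005.
k=4: B_{8}/(8)! × [f^{(7)}(17) − f^{(7)}(9)] = −1/1209600 × (1.75465e-06 − 0.000150534) = 1.22999e-10.

S_4 ≈ 22.9005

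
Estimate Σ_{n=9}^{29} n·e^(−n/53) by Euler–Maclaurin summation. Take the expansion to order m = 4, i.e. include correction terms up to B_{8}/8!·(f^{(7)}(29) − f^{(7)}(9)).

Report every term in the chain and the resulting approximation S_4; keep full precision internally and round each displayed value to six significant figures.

S_4 ≈ 270.425

Integral: ∫_9^29 x·e^(−x/53) dx = 258.275.
½[f(9) + f(29)] = ½[7.59442 + 16.7790] = 12.1867.
Running total after boundary: 270.462.
Order-1 term: 1/12 · (0.262001 − 0.700533) = -0.0365444.
After k=1: 270.425.
Order-2 term: −1/720 · (0.000505223 − 0.000850189) = 4.79120e-07.
After k=2: 270.425.
Order-3 term: 1/30240 · (3.26513e-07 − 5.16550e-07) = -6.28431e-12.
After k=3: 270.425.
Order-4 term: −1/1209600 · (1.68447e-10 − 2.60034e-10) = 7.57167e-17.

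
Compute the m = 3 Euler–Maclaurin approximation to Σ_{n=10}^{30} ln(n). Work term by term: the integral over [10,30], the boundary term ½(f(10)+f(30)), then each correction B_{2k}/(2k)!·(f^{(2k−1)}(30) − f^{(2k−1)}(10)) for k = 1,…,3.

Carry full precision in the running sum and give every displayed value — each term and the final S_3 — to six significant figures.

∫_10^30 ln(x) dx evaluates to 59.0101.
½[f(10) + f(30)] = ½[2.30259 + 3.40120] = 2.85189.
Integral + boundary = 61.8620.
k=1: B_{2}/(2)! × [f^{(1)}(30) − f^{(1)}(10)] = 1/12 × (0.0333333 − 0.100000) = -0.00555556.
Running total after k=1: 61.8564.
k=2: B_{4}/(4)! × [f^{(3)}(30) − f^{(3)}(10)] = −1/720 × (7.40741e-05 − 0.00200000) = 2.67490e-06.
Running total after k=2: 61.8564.
k=3: B_{6}/(6)! × [f^{(5)}(30) − f^{(5)}(10)] = 1/30240 × (9.87654e-07 − 0.000240000) = -7.90385e-09.

S_3 ≈ 61.8564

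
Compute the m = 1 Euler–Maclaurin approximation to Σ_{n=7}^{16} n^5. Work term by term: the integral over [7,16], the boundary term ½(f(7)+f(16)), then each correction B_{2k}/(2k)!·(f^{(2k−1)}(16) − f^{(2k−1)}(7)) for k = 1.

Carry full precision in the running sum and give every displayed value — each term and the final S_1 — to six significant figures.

Integral: ∫_7^16 x^5 dx = 2.77659e+06.
Endpoint term: (f(7) + f(16))/2 = (16807.0 + 1.04858e+06)/2 = 532692.
So far: 3.30929e+06.
Order-1 term: 1/12 · (327680 − 12005.0) = 26306.2.

S_1 ≈ 3.33559e+06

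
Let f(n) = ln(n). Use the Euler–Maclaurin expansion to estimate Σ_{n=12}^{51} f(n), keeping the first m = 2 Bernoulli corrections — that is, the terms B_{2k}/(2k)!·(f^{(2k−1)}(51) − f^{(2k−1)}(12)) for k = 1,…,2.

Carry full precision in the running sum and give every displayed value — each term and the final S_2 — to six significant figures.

S_2 ≈ 134.907

∫_12^51 ln(x) dx evaluates to 131.704.
Boundary: ½(f(12) + f(51)) = ½(2.48491 + 3.93183) = 3.20837.
Running total after boundary: 134.913.
Order-1 term: 1/12 · (0.0196078 − 0.0833333) = -0.00531046.
Partial sum through k=1: 134.907.
Order-2 term: −1/720 · (1.50772e-05 − 0.00115741) = 1.58657e-06.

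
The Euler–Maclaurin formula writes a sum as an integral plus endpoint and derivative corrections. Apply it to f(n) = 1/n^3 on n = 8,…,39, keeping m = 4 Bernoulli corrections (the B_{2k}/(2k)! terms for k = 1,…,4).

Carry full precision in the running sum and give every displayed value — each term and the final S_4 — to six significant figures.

S_4 ≈ 0.00852937

Integral: ∫_8^39 1/x^3 dx = 0.00748377.
Endpoint term: (f(8) + f(39))/2 = (0.00195312 + 1.68580e-05)/2 = 0.000984992.
So far: 0.00846876.
Order-1 term: 1/12 · (-1.29677e-06 − (-0.000732422)) = 6.09271e-05.
Running total after k=1: 0.00852969.
Order-2 term: −1/720 · (-1.70515e-08 − (-0.000228882)) = -3.17868e-07.
Running total after k=2: 0.00852937.
Order-3 term: 1/30240 · (-4.70851e-10 − (-0.000150204)) = 4.96704e-09.
Running total after k=3: 0.00852937.
Order-4 term: −1/1209600 · (-2.22888e-11 − (-0.000168979)) = -1.39698e-10.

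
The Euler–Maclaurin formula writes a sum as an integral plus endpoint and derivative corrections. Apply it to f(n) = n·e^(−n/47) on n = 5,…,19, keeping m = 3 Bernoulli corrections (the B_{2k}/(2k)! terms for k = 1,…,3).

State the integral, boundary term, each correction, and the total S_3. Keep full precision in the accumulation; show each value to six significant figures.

S_3 ≈ 135.404

Integral: ∫_5^19 x·e^(−x/47) dx = 126.849.
½[f(5) + f(19)] = ½[4.49540 + 12.6820] = 8.58870.
Integral + boundary = 135.437.
Order-1 term: 1/12 · (0.397644 − 0.803433) = -0.0338158.
Partial sum through k=1: 135.404.
Order-2 term: −1/720 · (0.000784333 − 0.00117772) = 5.46378e-07.
Partial sum through k=2: 135.404.
Order-3 term: 1/30240 · (6.28635e-07 − 9.01648e-07) = -9.02820e-12.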